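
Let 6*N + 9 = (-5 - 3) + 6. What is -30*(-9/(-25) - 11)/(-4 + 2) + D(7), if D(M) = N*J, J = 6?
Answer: -853/5 ≈ -170.60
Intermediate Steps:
N = -11/6 (N = -3/2 + ((-5 - 3) + 6)/6 = -3/2 + (-8 + 6)/6 = -3/2 + (1/6)*(-2) = -3/2 - 1/3 = -11/6 ≈ -1.8333)
D(M) = -11 (D(M) = -11/6*6 = -11)
-30*(-9/(-25) - 11)/(-4 + 2) + D(7) = -30*(-9/(-25) - 11)/(-4 + 2) - 11 = -30*(-9*(-1/25) - 11)/(-2) - 11 = -30*(9/25 - 11)*(-1)/2 - 11 = -(-1596)*(-1)/(5*2) - 11 = -30*133/25 - 11 = -798/5 - 11 = -853/5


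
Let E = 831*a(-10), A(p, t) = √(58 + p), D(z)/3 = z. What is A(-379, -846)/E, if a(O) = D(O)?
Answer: -I*√321/24930 ≈ -0.00071867*I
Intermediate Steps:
D(z) = 3*z
a(O) = 3*O
E = -24930 (E = 831*(3*(-10)) = 831*(-30) = -24930)
A(-379, -846)/E = √(58 - 379)/(-24930) = √(-321)*(-1/24930) = (I*√321)*(-1/24930) = -I*√321/24930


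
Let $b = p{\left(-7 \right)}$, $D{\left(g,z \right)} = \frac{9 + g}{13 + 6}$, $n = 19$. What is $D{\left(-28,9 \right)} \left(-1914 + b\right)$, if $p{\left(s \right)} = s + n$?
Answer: $1902$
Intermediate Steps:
$p{\left(s \right)} = 19 + s$ ($p{\left(s \right)} = s + 19 = 19 + s$)
$D{\left(g,z \right)} = \frac{9}{19} + \frac{g}{19}$ ($D{\left(g,z \right)} = \frac{9 + g}{19} = \left(9 + g\right) \frac{1}{19} = \frac{9}{19} + \frac{g}{19}$)
$b = 12$ ($b = 19 - 7 = 12$)
$D{\left(-28,9 \right)} \left(-1914 + b\right) = \left(\frac{9}{19} + \frac{1}{19} \left(-28\right)\right) \left(-1914 + 12\right) = \left(\frac{9}{19} - \frac{28}{19}\right) \left(-1902\right) = \left(-1\right) \left(-1902\right) = 1902$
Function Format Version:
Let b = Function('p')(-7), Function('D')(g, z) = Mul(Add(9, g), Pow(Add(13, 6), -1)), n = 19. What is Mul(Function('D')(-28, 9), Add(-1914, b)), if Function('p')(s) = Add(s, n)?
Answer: 1902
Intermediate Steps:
Function('p')(s) = Add(19, s) (Function('p')(s) = Add(s, 19) = Add(19, s))
Function('D')(g, z) = Add(Rational(9, 19), Mul(Rational(1, 19), g)) (Function('D')(g, z) = Mul(Add(9, g), Pow(19, -1)) = Mul(Add(9, g), Rational(1, 19)) = Add(Rational(9, 19), Mul(Rational(1, 19), g)))
b = 12 (b = Add(19, -7) = 12)
Mul(Function('D')(-28, 9), Add(-1914, b)) = Mul(Add(Rational(9, 19), Mul(Rational(1, 19), -28)), Add(-1914, 12)) = Mul(Add(Rational(9, 19), Rational(-28, 19)), -1902) = Mul(-1, -1902) = 1902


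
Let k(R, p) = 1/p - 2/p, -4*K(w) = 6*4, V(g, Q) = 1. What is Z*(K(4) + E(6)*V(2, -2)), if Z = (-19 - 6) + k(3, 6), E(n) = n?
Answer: 0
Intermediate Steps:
K(w) = -6 (K(w) = -3*4/2 = -¼*24 = -6)
k(R, p) = -1/p (k(R, p) = 1/p - 2/p = -1/p)
Z = -151/6 (Z = (-19 - 6) - 1/6 = -25 - 1*⅙ = -25 - ⅙ = -151/6 ≈ -25.167)
Z*(K(4) + E(6)*V(2, -2)) = -151*(-6 + 6*1)/6 = -151*(-6 + 6)/6 = -151/6*0 = 0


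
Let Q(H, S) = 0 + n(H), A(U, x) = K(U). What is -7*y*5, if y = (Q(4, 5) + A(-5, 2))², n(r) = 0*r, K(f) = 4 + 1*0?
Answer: -560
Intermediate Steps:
K(f) = 4 (K(f) = 4 + 0 = 4)
A(U, x) = 4
n(r) = 0
Q(H, S) = 0 (Q(H, S) = 0 + 0 = 0)
y = 16 (y = (0 + 4)² = 4² = 16)
-7*y*5 = -7*16*5 = -112*5 = -560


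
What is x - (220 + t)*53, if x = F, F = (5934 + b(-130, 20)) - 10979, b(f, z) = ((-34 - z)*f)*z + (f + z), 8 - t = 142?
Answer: 130687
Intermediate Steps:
t = -134 (t = 8 - 1*142 = 8 - 142 = -134)
b(f, z) = f + z + f*z*(-34 - z) (b(f, z) = (f*(-34 - z))*z + (f + z) = f*z*(-34 - z) + (f + z) = f + z + f*z*(-34 - z))
F = 135245 (F = (5934 + (-130 + 20 - 1*(-130)*20**2 - 34*(-130)*20)) - 10979 = (5934 + (-130 + 20 - 1*(-130)*400 + 88400)) - 10979 = (5934 + (-130 + 20 + 52000 + 88400)) - 10979 = (5934 + 140290) - 10979 = 146224 - 10979 = 135245)
x = 135245
x - (220 + t)*53 = 135245 - (220 - 134)*53 = 135245 - 86*53 = 135245 - 1*4558 = 135245 - 4558 = 130687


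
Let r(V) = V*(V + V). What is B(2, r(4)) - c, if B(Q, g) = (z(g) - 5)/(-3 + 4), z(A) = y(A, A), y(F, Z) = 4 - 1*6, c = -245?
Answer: 238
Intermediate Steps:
r(V) = 2*V**2 (r(V) = V*(2*V) = 2*V**2)
y(F, Z) = -2 (y(F, Z) = 4 - 6 = -2)
z(A) = -2
B(Q, g) = -7 (B(Q, g) = (-2 - 5)/(-3 + 4) = -7/1 = -7*1 = -7)
B(2, r(4)) - c = -7 - 1*(-245) = -7 + 245 = 238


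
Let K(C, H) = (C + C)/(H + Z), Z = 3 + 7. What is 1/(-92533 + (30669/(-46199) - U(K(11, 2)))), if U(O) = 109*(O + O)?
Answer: -138597/12880280809 ≈ -1.0760e-5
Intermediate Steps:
Z = 10
K(C, H) = 2*C/(10 + H) (K(C, H) = (C + C)/(H + 10) = (2*C)/(10 + H) = 2*C/(10 + H))
U(O) = 218*O (U(O) = 109*(2*O) = 218*O)
1/(-92533 + (30669/(-46199) - U(K(11, 2)))) = 1/(-92533 + (30669/(-46199) - 218*2*11/(10 + 2))) = 1/(-92533 + (30669*(-1/46199) - 218*2*11/12)) = 1/(-92533 + (-30669/46199 - 218*2*11*(1/12))) = 1/(-92533 + (-30669/46199 - 218*11/6)) = 1/(-92533 + (-30669/46199 - 1*1199/3)) = 1/(-92533 + (-30669/46199 - 1199/3)) = 1/(-92533 - 55484608/138597) = 1/(-12880280809/138597) = -138597/12880280809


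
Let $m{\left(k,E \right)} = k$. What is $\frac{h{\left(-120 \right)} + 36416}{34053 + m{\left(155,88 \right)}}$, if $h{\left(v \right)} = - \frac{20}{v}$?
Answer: $\frac{218497}{205248} \approx 1.0646$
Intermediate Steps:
$\frac{h{\left(-120 \right)} + 36416}{34053 + m{\left(155,88 \right)}} = \frac{- \frac{20}{-120} + 36416}{34053 + 155} = \frac{\left(-20\right) \left(- \frac{1}{120}\right) + 36416}{34208} = \left(\frac{1}{6} + 36416\right) \frac{1}{34208} = \frac{218497}{6} \cdot \frac{1}{34208} = \frac{218497}{205248}$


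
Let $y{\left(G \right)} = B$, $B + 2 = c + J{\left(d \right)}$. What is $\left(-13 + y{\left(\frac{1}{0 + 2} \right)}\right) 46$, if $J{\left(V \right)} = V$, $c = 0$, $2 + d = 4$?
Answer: $-598$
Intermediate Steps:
$d = 2$ ($d = -2 + 4 = 2$)
$B = 0$ ($B = -2 + \left(0 + 2\right) = -2 + 2 = 0$)
$y{\left(G \right)} = 0$
$\left(-13 + y{\left(\frac{1}{0 + 2} \right)}\right) 46 = \left(-13 + 0\right) 46 = \left(-13\right) 46 = -598$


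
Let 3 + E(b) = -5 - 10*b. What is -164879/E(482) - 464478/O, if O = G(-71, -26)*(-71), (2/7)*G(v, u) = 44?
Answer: 4069705/53108 ≈ 76.631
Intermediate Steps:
E(b) = -8 - 10*b (E(b) = -3 + (-5 - 10*b) = -8 - 10*b)
G(v, u) = 154 (G(v, u) = (7/2)*44 = 154)
O = -10934 (O = 154*(-71) = -10934)
-164879/E(482) - 464478/O = -164879/(-8 - 10*482) - 464478/(-10934) = -164879/(-8 - 4820) - 464478*(-1/10934) = -164879/(-4828) + 33177/781 = -164879*(-1/4828) + 33177/781 = 164879/4828 + 33177/781 = 4069705/53108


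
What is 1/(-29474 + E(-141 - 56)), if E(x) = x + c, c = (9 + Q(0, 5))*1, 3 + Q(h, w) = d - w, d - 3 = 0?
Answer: -1/29667 ≈ -3.3707e-5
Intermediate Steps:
d = 3 (d = 3 + 0 = 3)
Q(h, w) = -w (Q(h, w) = -3 + (3 - w) = -w)
c = 4 (c = (9 - 1*5)*1 = (9 - 5)*1 = 4*1 = 4)
E(x) = 4 + x (E(x) = x + 4 = 4 + x)
1/(-29474 + E(-141 - 56)) = 1/(-29474 + (4 + (-141 - 56))) = 1/(-29474 + (4 - 197)) = 1/(-29474 - 193) = 1/(-29667) = -1/29667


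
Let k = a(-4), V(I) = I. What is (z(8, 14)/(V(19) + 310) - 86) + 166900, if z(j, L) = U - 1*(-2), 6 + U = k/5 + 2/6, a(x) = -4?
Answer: 823227023/4935 ≈ 1.6681e+5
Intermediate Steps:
k = -4
U = -97/15 (U = -6 + (-4/5 + 2/6) = -6 + (-4*⅕ + 2*(⅙)) = -6 + (-⅘ + ⅓) = -6 - 7/15 = -97/15 ≈ -6.4667)
z(j, L) = -67/15 (z(j, L) = -97/15 - 1*(-2) = -97/15 + 2 = -67/15)
(z(8, 14)/(V(19) + 310) - 86) + 166900 = (-67/(15*(19 + 310)) - 86) + 166900 = (-67/15/329 - 86) + 166900 = (-67/15*1/329 - 86) + 166900 = (-67/4935 - 86) + 166900 = -424477/4935 + 166900 = 823227023/4935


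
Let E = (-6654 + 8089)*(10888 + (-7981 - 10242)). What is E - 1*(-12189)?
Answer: -10513536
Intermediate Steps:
E = -10525725 (E = 1435*(10888 - 18223) = 1435*(-7335) = -10525725)
E - 1*(-12189) = -10525725 - 1*(-12189) = -10525725 + 12189 = -10513536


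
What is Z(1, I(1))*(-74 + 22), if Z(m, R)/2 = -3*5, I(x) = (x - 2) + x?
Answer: 1560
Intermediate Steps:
I(x) = -2 + 2*x (I(x) = (-2 + x) + x = -2 + 2*x)
Z(m, R) = -30 (Z(m, R) = 2*(-3*5) = 2*(-15) = -30)
Z(1, I(1))*(-74 + 22) = -30*(-74 + 22) = -30*(-52) = 1560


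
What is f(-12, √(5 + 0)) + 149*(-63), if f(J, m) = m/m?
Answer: -9386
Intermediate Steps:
f(J, m) = 1
f(-12, √(5 + 0)) + 149*(-63) = 1 + 149*(-63) = 1 - 9387 = -9386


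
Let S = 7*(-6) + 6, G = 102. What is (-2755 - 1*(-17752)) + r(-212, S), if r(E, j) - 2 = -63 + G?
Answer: 15038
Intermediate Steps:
S = -36 (S = -42 + 6 = -36)
r(E, j) = 41 (r(E, j) = 2 + (-63 + 102) = 2 + 39 = 41)
(-2755 - 1*(-17752)) + r(-212, S) = (-2755 - 1*(-17752)) + 41 = (-2755 + 17752) + 41 = 14997 + 41 = 15038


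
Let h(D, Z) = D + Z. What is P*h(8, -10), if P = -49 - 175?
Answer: 448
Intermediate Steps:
P = -224
P*h(8, -10) = -224*(8 - 10) = -224*(-2) = 448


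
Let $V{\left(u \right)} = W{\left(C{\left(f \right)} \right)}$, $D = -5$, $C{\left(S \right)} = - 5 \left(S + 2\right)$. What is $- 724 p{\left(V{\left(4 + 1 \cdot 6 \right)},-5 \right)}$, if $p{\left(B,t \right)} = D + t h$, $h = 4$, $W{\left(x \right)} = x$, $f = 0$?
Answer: $18100$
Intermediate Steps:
$C{\left(S \right)} = -10 - 5 S$ ($C{\left(S \right)} = - 5 \left(2 + S\right) = -10 - 5 S$)
$V{\left(u \right)} = -10$ ($V{\left(u \right)} = -10 - 0 = -10 + 0 = -10$)
$p{\left(B,t \right)} = -5 + 4 t$ ($p{\left(B,t \right)} = -5 + t 4 = -5 + 4 t$)
$- 724 p{\left(V{\left(4 + 1 \cdot 6 \right)},-5 \right)} = - 724 \left(-5 + 4 \left(-5\right)\right) = - 724 \left(-5 - 20\right) = \left(-724\right) \left(-25\right) = 18100$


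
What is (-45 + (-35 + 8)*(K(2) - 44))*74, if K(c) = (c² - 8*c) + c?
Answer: 104562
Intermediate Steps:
K(c) = c² - 7*c
(-45 + (-35 + 8)*(K(2) - 44))*74 = (-45 + (-35 + 8)*(2*(-7 + 2) - 44))*74 = (-45 - 27*(2*(-5) - 44))*74 = (-45 - 27*(-10 - 44))*74 = (-45 - 27*(-54))*74 = (-45 + 1458)*74 = 1413*74 = 104562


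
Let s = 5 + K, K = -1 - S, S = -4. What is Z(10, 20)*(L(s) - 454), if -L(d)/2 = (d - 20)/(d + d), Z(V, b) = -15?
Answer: 13575/2 ≈ 6787.5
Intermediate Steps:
K = 3 (K = -1 - 1*(-4) = -1 + 4 = 3)
s = 8 (s = 5 + 3 = 8)
L(d) = -(-20 + d)/d (L(d) = -2*(d - 20)/(d + d) = -2*(-20 + d)/(2*d) = -2*(-20 + d)*1/(2*d) = -(-20 + d)/d)
Z(10, 20)*(L(s) - 454) = -15*((20 - 1*8)/8 - 454) = -15*((20 - 8)/8 - 454) = -15*((⅛)*12 - 454) = -15*(3/2 - 454) = -15*(-905/2) = 13575/2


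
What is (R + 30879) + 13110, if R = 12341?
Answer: 56330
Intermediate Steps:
(R + 30879) + 13110 = (12341 + 30879) + 13110 = 43220 + 13110 = 56330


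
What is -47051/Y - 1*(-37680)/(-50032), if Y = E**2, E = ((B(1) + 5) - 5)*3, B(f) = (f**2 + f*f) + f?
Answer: -147319232/253287 ≈ -581.63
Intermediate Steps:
B(f) = f + 2*f**2 (B(f) = (f**2 + f**2) + f = 2*f**2 + f = f + 2*f**2)
E = 9 (E = ((1*(1 + 2*1) + 5) - 5)*3 = ((1*(1 + 2) + 5) - 5)*3 = ((1*3 + 5) - 5)*3 = ((3 + 5) - 5)*3 = (8 - 5)*3 = 3*3 = 9)
Y = 81 (Y = 9**2 = 81)
-47051/Y - 1*(-37680)/(-50032) = -47051/81 - 1*(-37680)/(-50032) = -47051*1/81 + 37680*(-1/50032) = -47051/81 - 2355/3127 = -147319232/253287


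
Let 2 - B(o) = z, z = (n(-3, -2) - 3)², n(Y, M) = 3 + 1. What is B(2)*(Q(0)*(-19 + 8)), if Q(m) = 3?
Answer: -33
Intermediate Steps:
n(Y, M) = 4
z = 1 (z = (4 - 3)² = 1² = 1)
B(o) = 1 (B(o) = 2 - 1*1 = 2 - 1 = 1)
B(2)*(Q(0)*(-19 + 8)) = 1*(3*(-19 + 8)) = 1*(3*(-11)) = 1*(-33) = -33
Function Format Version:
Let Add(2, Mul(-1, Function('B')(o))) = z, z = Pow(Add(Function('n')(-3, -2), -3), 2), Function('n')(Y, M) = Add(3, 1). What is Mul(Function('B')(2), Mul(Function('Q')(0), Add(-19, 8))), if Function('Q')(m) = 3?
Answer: -33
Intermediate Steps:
Function('n')(Y, M) = 4
z = 1 (z = Pow(Add(4, -3), 2) = Pow(1, 2) = 1)
Function('B')(o) = 1 (Function('B')(o) = Add(2, Mul(-1, 1)) = Add(2, -1) = 1)
Mul(Function('B')(2), Mul(Function('Q')(0), Add(-19, 8))) = Mul(1, Mul(3, Add(-19, 8))) = Mul(1, Mul(3, -11)) = Mul(1, -33) = -33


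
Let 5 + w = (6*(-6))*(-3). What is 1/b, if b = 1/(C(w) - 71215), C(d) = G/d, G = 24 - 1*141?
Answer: -7335262/103 ≈ -71216.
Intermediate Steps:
w = 103 (w = -5 + (6*(-6))*(-3) = -5 - 36*(-3) = -5 + 108 = 103)
G = -117 (G = 24 - 141 = -117)
C(d) = -117/d
b = -103/7335262 (b = 1/(-117/103 - 71215) = 1/(-7335262/103) = -103/7335262 ≈ -1.4042e-5)
1/b = 1/(-103/7335262) = -7335262/103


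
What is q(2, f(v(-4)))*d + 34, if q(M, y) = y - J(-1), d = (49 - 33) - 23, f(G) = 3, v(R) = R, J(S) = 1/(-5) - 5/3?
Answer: -1/15 ≈ -0.066667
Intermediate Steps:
J(S) = -28/15 (J(S) = 1*(-⅕) - 5*⅓ = -⅕ - 5/3 = -28/15)
d = -7 (d = 16 - 23 = -7)
q(M, y) = 28/15 + y (q(M, y) = y - 1*(-28/15) = y + 28/15 = 28/15 + y)
q(2, f(v(-4)))*d + 34 = (28/15 + 3)*(-7) + 34 = (73/15)*(-7) + 34 = -511/15 + 34 = -1/15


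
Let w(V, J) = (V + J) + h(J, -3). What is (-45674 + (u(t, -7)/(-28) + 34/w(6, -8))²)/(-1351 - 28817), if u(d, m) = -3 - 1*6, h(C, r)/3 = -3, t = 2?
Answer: 4332090727/2861857152 ≈ 1.5137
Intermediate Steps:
h(C, r) = -9 (h(C, r) = 3*(-3) = -9)
u(d, m) = -9 (u(d, m) = -3 - 6 = -9)
w(V, J) = -9 + J + V (w(V, J) = (V + J) - 9 = (J + V) - 9 = -9 + J + V)
(-45674 + (u(t, -7)/(-28) + 34/w(6, -8))²)/(-1351 - 28817) = (-45674 + (-9/(-28) + 34/(-9 - 8 + 6))²)/(-1351 - 28817) = (-45674 + (-9*(-1/28) + 34/(-11))²)/(-30168) = (-45674 + (9/28 + 34*(-1/11))²)*(-1/30168) = (-45674 + (9/28 - 34/11)²)*(-1/30168) = (-45674 + (-853/308)²)*(-1/30168) = (-45674 + 727609/94864)*(-1/30168) = -4332090727/94864*(-1/30168) = 4332090727/2861857152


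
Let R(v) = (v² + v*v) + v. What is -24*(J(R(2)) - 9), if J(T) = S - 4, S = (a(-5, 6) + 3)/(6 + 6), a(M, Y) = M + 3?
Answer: 310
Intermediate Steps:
a(M, Y) = 3 + M
S = 1/12 (S = ((3 - 5) + 3)/(6 + 6) = (-2 + 3)/12 = 1*(1/12) = 1/12 ≈ 0.083333)
R(v) = v + 2*v² (R(v) = (v² + v²) + v = 2*v² + v = v + 2*v²)
J(T) = -47/12 (J(T) = 1/12 - 4 = -47/12)
-24*(J(R(2)) - 9) = -24*(-47/12 - 9) = -24*(-155/12) = 310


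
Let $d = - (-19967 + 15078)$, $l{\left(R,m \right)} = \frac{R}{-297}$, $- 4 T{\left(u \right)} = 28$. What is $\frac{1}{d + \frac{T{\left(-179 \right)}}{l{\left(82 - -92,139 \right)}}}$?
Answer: $\frac{58}{284255} \approx 0.00020404$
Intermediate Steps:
$T{\left(u \right)} = -7$ ($T{\left(u \right)} = \left(- \frac{1}{4}\right) 28 = -7$)
$l{\left(R,m \right)} = - \frac{R}{297}$ ($l{\left(R,m \right)} = R \left(- \frac{1}{297}\right) = - \frac{R}{297}$)
$d = 4889$ ($d = \left(-1\right) \left(-4889\right) = 4889$)
$\frac{1}{d + \frac{T{\left(-179 \right)}}{l{\left(82 - -92,139 \right)}}} = \frac{1}{4889 - \frac{7}{\left(- \frac{1}{297}\right) \left(82 - -92\right)}} = \frac{1}{4889 - \frac{7}{\left(- \frac{1}{297}\right) \left(82 + 92\right)}} = \frac{1}{4889 - \frac{7}{\left(- \frac{1}{297}\right) 174}} = \frac{1}{4889 - \frac{7}{- \frac{58}{99}}} = \frac{1}{4889 - - \frac{693}{58}} = \frac{1}{4889 + \frac{693}{58}} = \frac{1}{\frac{284255}{58}} = \frac{58}{284255}$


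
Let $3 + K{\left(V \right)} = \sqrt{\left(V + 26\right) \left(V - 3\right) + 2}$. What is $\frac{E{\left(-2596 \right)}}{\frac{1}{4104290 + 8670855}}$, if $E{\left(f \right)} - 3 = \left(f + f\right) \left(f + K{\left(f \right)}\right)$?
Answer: $172387947156595 - 132657105680 \sqrt{1669858} \approx 9.6447 \cdot 10^{11}$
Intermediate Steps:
$K{\left(V \right)} = -3 + \sqrt{2 + \left(-3 + V\right) \left(26 + V\right)}$ ($K{\left(V \right)} = -3 + \sqrt{\left(V + 26\right) \left(V - 3\right) + 2} = -3 + \sqrt{\left(26 + V\right) \left(-3 + V\right) + 2} = -3 + \sqrt{\left(-3 + V\right) \left(26 + V\right) + 2} = -3 + \sqrt{2 + \left(-3 + V\right) \left(26 + V\right)}$)
$E{\left(f \right)} = 3 + 2 f \left(-3 + f + \sqrt{-76 + f^{2} + 23 f}\right)$ ($E{\left(f \right)} = 3 + \left(f + f\right) \left(f + \left(-3 + \sqrt{-76 + f^{2} + 23 f}\right)\right) = 3 + 2 f \left(-3 + f + \sqrt{-76 + f^{2} + 23 f}\right)$)
$\frac{E{\left(-2596 \right)}}{\frac{1}{4104290 + 8670855}} = \frac{3 + 2 \left(-2596\right)^{2} + 2 \left(-2596\right) \left(-3 + \sqrt{-76 + \left(-2596\right)^{2} + 23 \left(-2596\right)}\right)}{\frac{1}{4104290 + 8670855}} = \frac{3 + 2 \cdot 6739216 + 2 \left(-2596\right) \left(-3 + \sqrt{-76 + 6739216 - 59708}\right)}{\frac{1}{12775145}} = \left(3 + 13478432 + 2 \left(-2596\right) \left(-3 + \sqrt{6679432}\right)\right) \frac{1}{\frac{1}{12775145}} = \left(3 + 13478432 + 2 \left(-2596\right) \left(-3 + 2 \sqrt{1669858}\right)\right) 12775145 = \left(3 + 13478432 + \left(15576 - 10384 \sqrt{1669858}\right)\right) 12775145 = \left(13494011 - 10384 \sqrt{1669858}\right) 12775145 = 172387947156595 - 132657105680 \sqrt{1669858}$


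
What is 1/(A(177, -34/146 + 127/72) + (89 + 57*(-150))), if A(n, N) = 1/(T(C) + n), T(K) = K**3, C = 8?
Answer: -689/5829628 ≈ -0.00011819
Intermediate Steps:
A(n, N) = 1/(512 + n) (A(n, N) = 1/(8**3 + n) = 1/(512 + n))
1/(A(177, -34/146 + 127/72) + (89 + 57*(-150))) = 1/(1/(512 + 177) + (89 + 57*(-150))) = 1/(1/689 + (89 - 8550)) = 1/(1/689 - 8461) = 1/(-5829628/689) = -689/5829628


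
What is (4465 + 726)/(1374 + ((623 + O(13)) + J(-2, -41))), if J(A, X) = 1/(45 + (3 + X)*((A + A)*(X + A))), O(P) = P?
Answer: 33694781/13046909 ≈ 2.5826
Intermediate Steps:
J(A, X) = 1/(45 + 2*A*(3 + X)*(A + X)) (J(A, X) = 1/(45 + (3 + X)*((2*A)*(A + X))) = 1/(45 + (3 + X)*(2*A*(A + X))) = 1/(45 + 2*A*(3 + X)*(A + X)))
(4465 + 726)/(1374 + ((623 + O(13)) + J(-2, -41))) = (4465 + 726)/(1374 + ((623 + 13) + 1/(45 + 6*(-2)² + 2*(-2)*(-41)² + 2*(-41)*(-2)² + 6*(-2)*(-41)))) = 5191/(1374 + (636 + 1/(45 + 6*4 + 2*(-2)*1681 + 2*(-41)*4 + 492))) = 5191/(1374 + (636 + 1/(45 + 24 - 6724 - 328 + 492))) = 5191/(1374 + (636 + 1/(-6491))) = 5191/(1374 + (636 - 1/6491)) = 5191/(1374 + 4128275/6491) = 5191/(13046909/6491) = 5191*(6491/13046909) = 33694781/13046909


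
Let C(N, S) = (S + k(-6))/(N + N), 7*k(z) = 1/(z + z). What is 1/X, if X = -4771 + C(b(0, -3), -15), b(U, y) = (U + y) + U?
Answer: -504/2403323 ≈ -0.00020971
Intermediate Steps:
k(z) = 1/(14*z) (k(z) = 1/(7*(z + z)) = 1/(7*((2*z))) = (1/(2*z))/7 = 1/(14*z))
b(U, y) = y + 2*U
C(N, S) = (-1/84 + S)/(2*N) (C(N, S) = (S + (1/14)/(-6))/(N + N) = (S + (1/14)*(-1/6))/((2*N)) = (S - 1/84)*(1/(2*N)) = (-1/84 + S)*(1/(2*N)) = (-1/84 + S)/(2*N))
X = -2403323/504 (X = -4771 + (-1 + 84*(-15))/(168*(-3 + 2*0)) = -4771 + (-1 - 1260)/(168*(-3 + 0)) = -4771 + (1/168)*(-1261)/(-3) = -4771 + (1/168)*(-1/3)*(-1261) = -4771 + 1261/504 = -2403323/504 ≈ -4768.5)
1/X = 1/(-2403323/504) = -504/2403323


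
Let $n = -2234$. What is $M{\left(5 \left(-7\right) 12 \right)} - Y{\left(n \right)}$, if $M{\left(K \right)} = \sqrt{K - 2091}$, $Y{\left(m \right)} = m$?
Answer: $2234 + 9 i \sqrt{31} \approx 2234.0 + 50.11 i$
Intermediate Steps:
$M{\left(K \right)} = \sqrt{-2091 + K}$
$M{\left(5 \left(-7\right) 12 \right)} - Y{\left(n \right)} = \sqrt{-2091 + 5 \left(-7\right) 12} - -2234 = \sqrt{-2091 - 420} + 2234 = \sqrt{-2511} + 2234 = 9 i \sqrt{31} + 2234 = 2234 + 9 i \sqrt{31}$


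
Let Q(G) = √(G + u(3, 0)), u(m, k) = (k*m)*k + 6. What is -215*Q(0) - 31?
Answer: -31 - 215*√6 ≈ -557.64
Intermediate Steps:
u(m, k) = 6 + m*k² (u(m, k) = m*k² + 6 = 6 + m*k²)
Q(G) = √(6 + G) (Q(G) = √(G + (6 + 3*0²)) = √(G + (6 + 3*0)) = √(G + (6 + 0)) = √(G + 6) = √(6 + G))
-215*Q(0) - 31 = -215*√(6 + 0) - 31 = -215*√6 - 31 = -31 - 215*√6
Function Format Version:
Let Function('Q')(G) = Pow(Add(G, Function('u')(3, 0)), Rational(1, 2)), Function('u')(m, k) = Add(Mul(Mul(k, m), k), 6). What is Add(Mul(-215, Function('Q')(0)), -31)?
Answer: Add(-31, Mul(-215, Pow(6, Rational(1, 2)))) ≈ -557.64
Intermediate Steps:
Function('u')(m, k) = Add(6, Mul(m, Pow(k, 2))) (Function('u')(m, k) = Add(Mul(m, Pow(k, 2)), 6) = Add(6, Mul(m, Pow(k, 2))))
Function('Q')(G) = Pow(Add(6, G), Rational(1, 2)) (Function('Q')(G) = Pow(Add(G, Add(6, Mul(3, Pow(0, 2)))), Rational(1, 2)) = Pow(Add(G, Add(6, Mul(3, 0))), Rational(1, 2)) = Pow(Add(G, Add(6, 0)), Rational(1, 2)) = Pow(Add(G, 6), Rational(1, 2)) = Pow(Add(6, G), Rational(1, 2)))
Add(Mul(-215, Function('Q')(0)), -31) = Add(Mul(-215, Pow(Add(6, 0), Rational(1, 2))), -31) = Add(Mul(-215, Pow(6, Rational(1, 2))), -31) = Add(-31, Mul(-215, Pow(6, Rational(1, 2))))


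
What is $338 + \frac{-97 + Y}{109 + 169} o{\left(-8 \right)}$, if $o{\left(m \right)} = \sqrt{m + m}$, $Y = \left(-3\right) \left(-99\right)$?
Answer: $338 + \frac{400 i}{139} \approx 338.0 + 2.8777 i$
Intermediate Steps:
$Y = 297$
$o{\left(m \right)} = \sqrt{2} \sqrt{m}$ ($o{\left(m \right)} = \sqrt{2 m} = \sqrt{2} \sqrt{m}$)
$338 + \frac{-97 + Y}{109 + 169} o{\left(-8 \right)} = 338 + \frac{-97 + 297}{109 + 169} \sqrt{2} \sqrt{-8} = 338 + \frac{200}{278} \sqrt{2} \cdot 2 i \sqrt{2} = 338 + 200 \cdot \frac{1}{278} \cdot 4 i = 338 + \frac{100 \cdot 4 i}{139} = 338 + \frac{400 i}{139}$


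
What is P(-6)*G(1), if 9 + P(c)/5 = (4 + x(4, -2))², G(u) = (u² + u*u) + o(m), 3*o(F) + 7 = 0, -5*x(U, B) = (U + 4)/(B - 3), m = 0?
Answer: -2013/125 ≈ -16.104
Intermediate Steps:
x(U, B) = -(4 + U)/(5*(-3 + B)) (x(U, B) = -(U + 4)/(5*(B - 3)) = -(4 + U)/(5*(-3 + B)))
o(F) = -7/3 (o(F) = -7/3 + (⅓)*0 = -7/3 + 0 = -7/3)
G(u) = -7/3 + 2*u² (G(u) = (u² + u*u) - 7/3 = (u² + u²) - 7/3 = 2*u² - 7/3 = -7/3 + 2*u²)
P(c) = 6039/125 (P(c) = -45 + 5*(4 + (-4 - 1*4)/(5*(-3 - 2)))² = -45 + 5*(4 + (⅕)*(-4 - 4)/(-5))² = -45 + 5*(4 + (⅕)*(-⅕)*(-8))² = -45 + 5*(4 + 8/25)² = -45 + 5*(108/25)² = -45 + 5*(11664/625) = -45 + 11664/125 = 6039/125)
P(-6)*G(1) = 6039*(-7/3 + 2*1²)/125 = 6039*(-7/3 + 2*1)/125 = 6039*(-7/3 + 2)/125 = (6039/125)*(-⅓) = -2013/125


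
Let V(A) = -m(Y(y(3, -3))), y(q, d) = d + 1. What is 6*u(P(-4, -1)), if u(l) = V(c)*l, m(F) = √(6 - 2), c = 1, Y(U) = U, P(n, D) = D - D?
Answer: 0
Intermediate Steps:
y(q, d) = 1 + d
P(n, D) = 0
m(F) = 2 (m(F) = √4 = 2)
V(A) = -2 (V(A) = -1*2 = -2)
u(l) = -2*l
6*u(P(-4, -1)) = 6*(-2*0) = 6*0 = 0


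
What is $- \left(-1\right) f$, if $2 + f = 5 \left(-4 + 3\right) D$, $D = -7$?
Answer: $33$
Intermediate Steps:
$f = 33$ ($f = -2 + 5 \left(-4 + 3\right) \left(-7\right) = -2 + 5 \left(-1\right) \left(-7\right) = -2 - -35 = -2 + 35 = 33$)
$- \left(-1\right) f = - \left(-1\right) 33 = \left(-1\right) \left(-33\right) = 33$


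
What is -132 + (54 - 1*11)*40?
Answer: 1588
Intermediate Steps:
-132 + (54 - 1*11)*40 = -132 + (54 - 11)*40 = -132 + 43*40 = -132 + 1720 = 1588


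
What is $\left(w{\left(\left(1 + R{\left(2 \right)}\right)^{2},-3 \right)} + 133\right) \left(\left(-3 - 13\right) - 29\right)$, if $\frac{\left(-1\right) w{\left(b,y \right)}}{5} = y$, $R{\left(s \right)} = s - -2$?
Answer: $-6660$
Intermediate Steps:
$R{\left(s \right)} = 2 + s$ ($R{\left(s \right)} = s + 2 = 2 + s$)
$w{\left(b,y \right)} = - 5 y$
$\left(w{\left(\left(1 + R{\left(2 \right)}\right)^{2},-3 \right)} + 133\right) \left(\left(-3 - 13\right) - 29\right) = \left(\left(-5\right) \left(-3\right) + 133\right) \left(\left(-3 - 13\right) - 29\right) = \left(15 + 133\right) \left(-16 - 29\right) = 148 \left(-45\right) = -6660$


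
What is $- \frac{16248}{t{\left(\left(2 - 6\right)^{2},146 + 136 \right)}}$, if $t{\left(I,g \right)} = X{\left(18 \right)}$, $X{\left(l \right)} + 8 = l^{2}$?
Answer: $- \frac{4062}{79} \approx -51.418$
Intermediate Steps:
$X{\left(l \right)} = -8 + l^{2}$
$t{\left(I,g \right)} = 316$ ($t{\left(I,g \right)} = -8 + 18^{2} = -8 + 324 = 316$)
$- \frac{16248}{t{\left(\left(2 - 6\right)^{2},146 + 136 \right)}} = - \frac{16248}{316} = \left(-16248\right) \frac{1}{316} = - \frac{4062}{79}$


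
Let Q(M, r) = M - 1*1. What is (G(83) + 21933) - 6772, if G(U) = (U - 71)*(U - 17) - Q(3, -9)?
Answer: 15951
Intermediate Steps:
Q(M, r) = -1 + M (Q(M, r) = M - 1 = -1 + M)
G(U) = -2 + (-71 + U)*(-17 + U) (G(U) = (U - 71)*(U - 17) - (-1 + 3) = (-71 + U)*(-17 + U) - 1*2 = (-71 + U)*(-17 + U) - 2 = -2 + (-71 + U)*(-17 + U))
(G(83) + 21933) - 6772 = ((1205 + 83**2 - 88*83) + 21933) - 6772 = ((1205 + 6889 - 7304) + 21933) - 6772 = (790 + 21933) - 6772 = 22723 - 6772 = 15951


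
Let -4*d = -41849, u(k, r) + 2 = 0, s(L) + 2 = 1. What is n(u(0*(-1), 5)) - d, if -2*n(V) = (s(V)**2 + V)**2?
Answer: -41851/4 ≈ -10463.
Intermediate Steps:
s(L) = -1 (s(L) = -2 + 1 = -1)
u(k, r) = -2 (u(k, r) = -2 + 0 = -2)
d = 41849/4 (d = -1/4*(-41849) = 41849/4 ≈ 10462.)
n(V) = -(1 + V)**2/2 (n(V) = -((-1)**2 + V)**2/2 = -(1 + V)**2/2)
n(u(0*(-1), 5)) - d = -(1 - 2)**2/2 - 1*41849/4 = -1/2*(-1)**2 - 41849/4 = -1/2*1 - 41849/4 = -1/2 - 41849/4 = -41851/4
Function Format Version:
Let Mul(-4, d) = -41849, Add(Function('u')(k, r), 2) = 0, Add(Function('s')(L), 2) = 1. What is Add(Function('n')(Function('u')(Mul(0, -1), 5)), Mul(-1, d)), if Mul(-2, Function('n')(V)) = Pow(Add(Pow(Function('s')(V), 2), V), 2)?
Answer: Rational(-41851, 4) ≈ -10463.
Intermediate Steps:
Function('s')(L) = -1 (Function('s')(L) = Add(-2, 1) = -1)
Function('u')(k, r) = -2 (Function('u')(k, r) = Add(-2, 0) = -2)
d = Rational(41849, 4) (d = Mul(Rational(-1, 4), -41849) = Rational(41849, 4) ≈ 10462.)
Function('n')(V) = Mul(Rational(-1, 2), Pow(Add(1, V), 2)) (Function('n')(V) = Mul(Rational(-1, 2), Pow(Add(Pow(-1, 2), V), 2)) = Mul(Rational(-1, 2), Pow(Add(1, V), 2)))
Add(Function('n')(Function('u')(Mul(0, -1), 5)), Mul(-1, d)) = Add(Mul(Rational(-1, 2), Pow(Add(1, -2), 2)), Mul(-1, Rational(41849, 4))) = Add(Mul(Rational(-1, 2), Pow(-1, 2)), Rational(-41849, 4)) = Add(Mul(Rational(-1, 2), 1), Rational(-41849, 4)) = Add(Rational(-1, 2), Rational(-41849, 4)) = Rational(-41851, 4)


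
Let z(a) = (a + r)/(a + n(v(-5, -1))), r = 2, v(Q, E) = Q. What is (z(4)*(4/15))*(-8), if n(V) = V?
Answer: 64/5 ≈ 12.800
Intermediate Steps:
z(a) = (2 + a)/(-5 + a) (z(a) = (a + 2)/(a - 5) = (2 + a)/(-5 + a))
(z(4)*(4/15))*(-8) = (((2 + 4)/(-5 + 4))*(4/15))*(-8) = ((6/(-1))*(4*(1/15)))*(-8) = (-1*6*(4/15))*(-8) = -6*4/15*(-8) = -8/5*(-8) = 64/5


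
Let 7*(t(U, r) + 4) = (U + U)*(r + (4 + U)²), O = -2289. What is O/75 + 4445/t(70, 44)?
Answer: -84121023/2759900 ≈ -30.480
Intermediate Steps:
t(U, r) = -4 + 2*U*(r + (4 + U)²)/7 (t(U, r) = -4 + ((U + U)*(r + (4 + U)²))/7 = -4 + ((2*U)*(r + (4 + U)²))/7 = -4 + (2*U*(r + (4 + U)²))/7 = -4 + 2*U*(r + (4 + U)²)/7)
O/75 + 4445/t(70, 44) = -2289/75 + 4445/(-4 + (2/7)*70*44 + (2/7)*70*(4 + 70)²) = -2289*1/75 + 4445/(-4 + 880 + (2/7)*70*74²) = -763/25 + 4445/(-4 + 880 + (2/7)*70*5476) = -763/25 + 4445/(-4 + 880 + 109520) = -763/25 + 4445/110396 = -84121023/2759900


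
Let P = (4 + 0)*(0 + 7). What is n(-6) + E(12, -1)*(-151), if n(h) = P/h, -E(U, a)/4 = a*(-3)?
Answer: 5422/3 ≈ 1807.3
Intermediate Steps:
E(U, a) = 12*a (E(U, a) = -4*a*(-3) = -(-12)*a = 12*a)
P = 28 (P = 4*7 = 28)
n(h) = 28/h
n(-6) + E(12, -1)*(-151) = 28/(-6) + (12*(-1))*(-151) = 28*(-1/6) - 12*(-151) = -14/3 + 1812 = 5422/3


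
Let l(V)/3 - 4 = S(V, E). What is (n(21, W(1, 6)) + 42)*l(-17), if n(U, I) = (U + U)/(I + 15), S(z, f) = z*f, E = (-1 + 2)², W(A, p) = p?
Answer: -1716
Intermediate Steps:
E = 1 (E = 1² = 1)
S(z, f) = f*z
n(U, I) = 2*U/(15 + I) (n(U, I) = (2*U)/(15 + I) = 2*U/(15 + I))
l(V) = 12 + 3*V (l(V) = 12 + 3*(1*V) = 12 + 3*V)
(n(21, W(1, 6)) + 42)*l(-17) = (2*21/(15 + 6) + 42)*(12 + 3*(-17)) = (2*21/21 + 42)*(12 - 51) = (2*21*(1/21) + 42)*(-39) = (2 + 42)*(-39) = 44*(-39) = -1716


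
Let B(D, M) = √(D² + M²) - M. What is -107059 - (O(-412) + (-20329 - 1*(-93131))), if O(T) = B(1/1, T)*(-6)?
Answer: -177389 + 6*√169745 ≈ -1.7492e+5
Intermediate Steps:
O(T) = -6*√(1 + T²) + 6*T (O(T) = (√((1/1)² + T²) - T)*(-6) = (√(1² + T²) - T)*(-6) = (√(1 + T²) - T)*(-6) = -6*√(1 + T²) + 6*T)
-107059 - (O(-412) + (-20329 - 1*(-93131))) = -107059 - ((-6*√(1 + (-412)²) + 6*(-412)) + (-20329 - 1*(-93131))) = -107059 - ((-6*√(1 + 169744) - 2472) + (-20329 + 93131)) = -107059 - ((-6*√169745 - 2472) + 72802) = -107059 - ((-2472 - 6*√169745) + 72802) = -107059 - (70330 - 6*√169745) = -107059 + (-70330 + 6*√169745) = -177389 + 6*√169745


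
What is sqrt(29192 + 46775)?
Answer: sqrt(75967) ≈ 275.62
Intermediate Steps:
sqrt(29192 + 46775) = sqrt(75967)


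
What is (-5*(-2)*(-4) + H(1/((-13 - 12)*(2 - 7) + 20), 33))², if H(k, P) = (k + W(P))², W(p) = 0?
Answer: 707279318001/442050625 ≈ 1600.0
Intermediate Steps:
H(k, P) = k² (H(k, P) = (k + 0)² = k²)
(-5*(-2)*(-4) + H(1/((-13 - 12)*(2 - 7) + 20), 33))² = (-5*(-2)*(-4) + (1/((-13 - 12)*(2 - 7) + 20))²)² = (10*(-4) + (1/(-25*(-5) + 20))²)² = (-40 + (1/(125 + 20))²)² = (-40 + (1/145)²)² = (-40 + 1/21025)² = (-840999/21025)² = 707279318001/442050625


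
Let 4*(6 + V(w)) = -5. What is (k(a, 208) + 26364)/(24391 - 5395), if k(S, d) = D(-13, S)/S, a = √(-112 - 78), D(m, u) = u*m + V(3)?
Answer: 26351/18996 + 29*I*√190/14436960 ≈ 1.3872 + 2.7688e-5*I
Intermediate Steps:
V(w) = -29/4 (V(w) = -6 + (¼)*(-5) = -6 - 5/4 = -29/4)
D(m, u) = -29/4 + m*u (D(m, u) = u*m - 29/4 = m*u - 29/4 = -29/4 + m*u)
a = I*√190 (a = √(-190) = I*√190 ≈ 13.784*I)
k(S, d) = (-29/4 - 13*S)/S
(k(a, 208) + 26364)/(24391 - 5395) = ((-13 - 29*(-I*√190/190)/4) + 26364)/(24391 - 5395) = ((-13 - (-29)*I*√190/760) + 26364)/18996 = ((-13 + 29*I*√190/760) + 26364)*(1/18996) = (26351 + 29*I*√190/760)*(1/18996) = 26351/18996 + 29*I*√190/14436960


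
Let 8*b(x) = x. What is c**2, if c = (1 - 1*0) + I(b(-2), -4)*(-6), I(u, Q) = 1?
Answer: 25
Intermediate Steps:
b(x) = x/8
c = -5 (c = (1 - 1*0) + 1*(-6) = (1 + 0) - 6 = 1 - 6 = -5)
c**2 = (-5)**2 = 25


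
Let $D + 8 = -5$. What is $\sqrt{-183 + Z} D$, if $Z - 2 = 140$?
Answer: $- 13 i \sqrt{41} \approx - 83.241 i$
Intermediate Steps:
$D = -13$ ($D = -8 - 5 = -13$)
$Z = 142$ ($Z = 2 + 140 = 142$)
$\sqrt{-183 + Z} D = \sqrt{-183 + 142} \left(-13\right) = \sqrt{-41} \left(-13\right) = i \sqrt{41} \left(-13\right) = - 13 i \sqrt{41}$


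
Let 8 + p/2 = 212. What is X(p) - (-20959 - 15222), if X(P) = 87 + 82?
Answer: 36350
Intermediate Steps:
p = 408 (p = -16 + 2*212 = -16 + 424 = 408)
X(P) = 169
X(p) - (-20959 - 15222) = 169 - (-20959 - 15222) = 169 - 1*(-36181) = 169 + 36181 = 36350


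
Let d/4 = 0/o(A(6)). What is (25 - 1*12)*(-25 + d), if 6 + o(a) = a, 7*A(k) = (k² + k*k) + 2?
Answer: -325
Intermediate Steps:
A(k) = 2/7 + 2*k²/7 (A(k) = ((k² + k*k) + 2)/7 = ((k² + k²) + 2)/7 = (2*k² + 2)/7 = (2 + 2*k²)/7 = 2/7 + 2*k²/7)
o(a) = -6 + a
d = 0 (d = 4*(0/(-6 + (2/7 + (2/7)*6²))) = 4*(0/(-6 + (2/7 + (2/7)*36))) = 4*(0/(-6 + (2/7 + 72/7))) = 4*(0/(-6 + 74/7)) = 4*(0/(32/7)) = 4*(0*(7/32)) = 4*0 = 0)
(25 - 1*12)*(-25 + d) = (25 - 1*12)*(-25 + 0) = (25 - 12)*(-25) = 13*(-25) = -325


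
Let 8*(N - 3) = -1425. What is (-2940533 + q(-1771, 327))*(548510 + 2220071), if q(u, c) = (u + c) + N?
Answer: -65164691779077/8 ≈ -8.1456e+12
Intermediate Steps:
N = -1401/8 (N = 3 + (⅛)*(-1425) = 3 - 1425/8 = -1401/8 ≈ -175.13)
q(u, c) = -1401/8 + c + u (q(u, c) = (u + c) - 1401/8 = (c + u) - 1401/8 = -1401/8 + c + u)
(-2940533 + q(-1771, 327))*(548510 + 2220071) = (-2940533 + (-1401/8 + 327 - 1771))*(548510 + 2220071) = (-2940533 - 12953/8)*2768581 = -23537217/8*2768581 = -65164691779077/8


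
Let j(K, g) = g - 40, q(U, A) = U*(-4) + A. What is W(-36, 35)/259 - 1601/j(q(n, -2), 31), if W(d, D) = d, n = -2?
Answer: 414335/2331 ≈ 177.75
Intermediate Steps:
q(U, A) = A - 4*U (q(U, A) = -4*U + A = A - 4*U)
j(K, g) = -40 + g
W(-36, 35)/259 - 1601/j(q(n, -2), 31) = -36/259 - 1601/(-40 + 31) = -36*1/259 - 1601/(-9) = -36/259 - 1601*(-⅑) = -36/259 + 1601/9 = 414335/2331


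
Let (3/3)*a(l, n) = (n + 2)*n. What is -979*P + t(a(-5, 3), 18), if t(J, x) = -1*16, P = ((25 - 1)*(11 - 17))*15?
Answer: 2114624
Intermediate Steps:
P = -2160 (P = (24*(-6))*15 = -144*15 = -2160)
a(l, n) = n*(2 + n) (a(l, n) = (n + 2)*n = (2 + n)*n = n*(2 + n))
t(J, x) = -16
-979*P + t(a(-5, 3), 18) = -979*(-2160) - 16 = 2114640 - 16 = 2114624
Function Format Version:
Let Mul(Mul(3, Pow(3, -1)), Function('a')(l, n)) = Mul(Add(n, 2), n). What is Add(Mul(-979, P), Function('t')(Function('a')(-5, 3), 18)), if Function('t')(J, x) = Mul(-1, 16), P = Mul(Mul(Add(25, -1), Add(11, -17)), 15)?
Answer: 2114624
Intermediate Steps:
P = -2160 (P = Mul(Mul(24, -6), 15) = Mul(-144, 15) = -2160)
Function('a')(l, n) = Mul(n, Add(2, n)) (Function('a')(l, n) = Mul(Add(n, 2), n) = Mul(Add(2, n), n) = Mul(n, Add(2, n)))
Function('t')(J, x) = -16
Add(Mul(-979, P), Function('t')(Function('a')(-5, 3), 18)) = Add(Mul(-979, -2160), -16) = Add(2114640, -16) = 2114624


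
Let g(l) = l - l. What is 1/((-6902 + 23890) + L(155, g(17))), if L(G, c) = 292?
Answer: 1/17280 ≈ 5.7870e-5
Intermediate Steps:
g(l) = 0
1/((-6902 + 23890) + L(155, g(17))) = 1/((-6902 + 23890) + 292) = 1/(16988 + 292) = 1/17280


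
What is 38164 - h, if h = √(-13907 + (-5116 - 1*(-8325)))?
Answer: 38164 - I*√10698 ≈ 38164.0 - 103.43*I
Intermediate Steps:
h = I*√10698 (h = √(-13907 + (-5116 + 8325)) = √(-13907 + 3209) = √(-10698) = I*√10698 ≈ 103.43*I)
38164 - h = 38164 - I*√10698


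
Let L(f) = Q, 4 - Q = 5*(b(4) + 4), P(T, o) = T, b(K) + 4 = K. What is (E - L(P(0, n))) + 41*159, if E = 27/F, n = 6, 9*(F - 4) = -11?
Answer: 163618/25 ≈ 6544.7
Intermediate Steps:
F = 25/9 (F = 4 + (1/9)*(-11) = 4 - 11/9 = 25/9 ≈ 2.7778)
b(K) = -4 + K
Q = -16 (Q = 4 - 5*((-4 + 4) + 4) = 4 - 5*(0 + 4) = 4 - 5*4 = 4 - 1*20 = 4 - 20 = -16)
L(f) = -16
E = 243/25 (E = 27/(25/9) = 27*(9/25) = 243/25 ≈ 9.7200)
(E - L(P(0, n))) + 41*159 = (243/25 - 1*(-16)) + 41*159 = (243/25 + 16) + 6519 = 643/25 + 6519 = 163618/25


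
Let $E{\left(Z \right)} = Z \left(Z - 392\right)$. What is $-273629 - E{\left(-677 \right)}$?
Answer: $-997342$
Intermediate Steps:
$E{\left(Z \right)} = Z \left(-392 + Z\right)$
$-273629 - E{\left(-677 \right)} = -273629 - - 677 \left(-392 - 677\right) = -273629 - \left(-677\right) \left(-1069\right) = -273629 - 723713 = -997342$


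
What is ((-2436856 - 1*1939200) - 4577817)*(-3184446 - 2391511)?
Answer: 49926410831461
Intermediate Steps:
((-2436856 - 1*1939200) - 4577817)*(-3184446 - 2391511) = ((-2436856 - 1939200) - 4577817)*(-5575957) = (-4376056 - 4577817)*(-5575957) = -8953873*(-5575957) = 49926410831461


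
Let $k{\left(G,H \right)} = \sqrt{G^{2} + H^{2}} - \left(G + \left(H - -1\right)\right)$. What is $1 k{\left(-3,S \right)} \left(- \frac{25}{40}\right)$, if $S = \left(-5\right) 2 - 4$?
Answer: $-10 - \frac{5 \sqrt{205}}{8} \approx -18.949$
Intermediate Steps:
$S = -14$ ($S = -10 - 4 = -14$)
$k{\left(G,H \right)} = -1 + \sqrt{G^{2} + H^{2}} - G - H$ ($k{\left(G,H \right)} = \sqrt{G^{2} + H^{2}} - \left(G + \left(H + 1\right)\right) = \sqrt{G^{2} + H^{2}} - \left(G + \left(1 + H\right)\right) = \sqrt{G^{2} + H^{2}} - \left(1 + G + H\right) = -1 + \sqrt{G^{2} + H^{2}} - G - H$)
$1 k{\left(-3,S \right)} \left(- \frac{25}{40}\right) = 1 \left(-1 + \sqrt{\left(-3\right)^{2} + \left(-14\right)^{2}} - -3 - -14\right) \left(- \frac{25}{40}\right) = 1 \left(-1 + \sqrt{9 + 196} + 3 + 14\right) \left(\left(-25\right) \frac{1}{40}\right) = 1 \left(-1 + \sqrt{205} + 3 + 14\right) \left(- \frac{5}{8}\right) = 1 \left(16 + \sqrt{205}\right) \left(- \frac{5}{8}\right) = \left(16 + \sqrt{205}\right) \left(- \frac{5}{8}\right) = -10 - \frac{5 \sqrt{205}}{8}$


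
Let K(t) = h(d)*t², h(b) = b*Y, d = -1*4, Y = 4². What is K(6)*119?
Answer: -274176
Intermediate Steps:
Y = 16
d = -4
h(b) = 16*b (h(b) = b*16 = 16*b)
K(t) = -64*t² (K(t) = (16*(-4))*t² = -64*t²)
K(6)*119 = -64*6²*119 = -64*36*119 = -2304*119 = -274176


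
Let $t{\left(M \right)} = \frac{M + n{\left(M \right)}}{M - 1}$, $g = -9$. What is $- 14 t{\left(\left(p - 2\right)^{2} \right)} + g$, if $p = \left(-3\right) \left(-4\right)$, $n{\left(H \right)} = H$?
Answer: $- \frac{3691}{99} \approx -37.283$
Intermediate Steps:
$p = 12$
$t{\left(M \right)} = \frac{2 M}{-1 + M}$ ($t{\left(M \right)} = \frac{M + M}{M - 1} = \frac{2 M}{-1 + M}$)
$- 14 t{\left(\left(p - 2\right)^{2} \right)} + g = - 14 \frac{2 \left(12 - 2\right)^{2}}{-1 + \left(12 - 2\right)^{2}} - 9 = - 14 \frac{2 \cdot 10^{2}}{-1 + 10^{2}} - 9 = - 14 \cdot 2 \cdot 100 \frac{1}{-1 + 100} - 9 = - 14 \cdot 2 \cdot 100 \cdot \frac{1}{99} - 9 = \left(-14\right) \frac{200}{99} - 9 = - \frac{2800}{99} - 9 = - \frac{3691}{99}$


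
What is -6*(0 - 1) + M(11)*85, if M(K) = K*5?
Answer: 4681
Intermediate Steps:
M(K) = 5*K
-6*(0 - 1) + M(11)*85 = -6*(0 - 1) + (5*11)*85 = -6*(-1) + 55*85 = 6 + 4675 = 4681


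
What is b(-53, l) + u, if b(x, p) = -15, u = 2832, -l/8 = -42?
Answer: 2817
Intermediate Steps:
l = 336 (l = -8*(-42) = 336)
b(-53, l) + u = -15 + 2832 = 2817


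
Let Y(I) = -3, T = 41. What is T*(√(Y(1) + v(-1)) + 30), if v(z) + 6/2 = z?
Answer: 1230 + 41*I*√7 ≈ 1230.0 + 108.48*I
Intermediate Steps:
v(z) = -3 + z
T*(√(Y(1) + v(-1)) + 30) = 41*(√(-3 + (-3 - 1)) + 30) = 41*(√(-3 - 4) + 30) = 41*(√(-7) + 30) = 41*(I*√7 + 30) = 41*(30 + I*√7) = 1230 + 41*I*√7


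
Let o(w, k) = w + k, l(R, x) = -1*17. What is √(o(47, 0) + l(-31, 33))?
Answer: √30 ≈ 5.4772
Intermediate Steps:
l(R, x) = -17
o(w, k) = k + w
√(o(47, 0) + l(-31, 33)) = √((0 + 47) - 17) = √(47 - 17) = √30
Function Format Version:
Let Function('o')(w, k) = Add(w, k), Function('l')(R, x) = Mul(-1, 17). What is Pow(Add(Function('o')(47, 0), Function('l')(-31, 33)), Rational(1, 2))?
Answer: Pow(30, Rational(1, 2)) ≈ 5.4772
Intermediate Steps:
Function('l')(R, x) = -17
Function('o')(w, k) = Add(k, w)
Pow(Add(Function('o')(47, 0), Function('l')(-31, 33)), Rational(1, 2)) = Pow(Add(Add(0, 47), -17), Rational(1, 2)) = Pow(Add(47, -17), Rational(1, 2)) = Pow(30, Rational(1, 2))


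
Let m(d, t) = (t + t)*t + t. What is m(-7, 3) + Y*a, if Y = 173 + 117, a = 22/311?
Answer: 12911/311 ≈ 41.514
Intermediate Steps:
m(d, t) = t + 2*t² (m(d, t) = (2*t)*t + t = 2*t² + t = t + 2*t²)
a = 22/311 (a = 22*(1/311) = 22/311 ≈ 0.070740)
Y = 290
m(-7, 3) + Y*a = 3*(1 + 2*3) + 290*(22/311) = 3*(1 + 6) + 6380/311 = 3*7 + 6380/311 = 21 + 6380/311 = 12911/311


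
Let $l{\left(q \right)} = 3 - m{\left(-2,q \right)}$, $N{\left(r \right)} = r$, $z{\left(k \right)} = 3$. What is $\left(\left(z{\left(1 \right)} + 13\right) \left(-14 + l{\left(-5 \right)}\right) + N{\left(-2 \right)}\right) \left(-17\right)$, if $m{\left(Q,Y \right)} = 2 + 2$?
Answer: $4114$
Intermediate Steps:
$m{\left(Q,Y \right)} = 4$
$l{\left(q \right)} = -1$ ($l{\left(q \right)} = 3 - 4 = -1$)
$\left(\left(z{\left(1 \right)} + 13\right) \left(-14 + l{\left(-5 \right)}\right) + N{\left(-2 \right)}\right) \left(-17\right) = \left(\left(3 + 13\right) \left(-14 - 1\right) - 2\right) \left(-17\right) = \left(16 \left(-15\right) - 2\right) \left(-17\right) = \left(-240 - 2\right) \left(-17\right) = \left(-242\right) \left(-17\right) = 4114$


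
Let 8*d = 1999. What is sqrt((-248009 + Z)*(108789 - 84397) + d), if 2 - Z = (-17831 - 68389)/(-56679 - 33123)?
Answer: I*sqrt(2409128715483560946)/19956 ≈ 77778.0*I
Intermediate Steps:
d = 1999/8 (d = (1/8)*1999 = 1999/8 ≈ 249.88)
Z = 5188/4989 (Z = 2 - (-17831 - 68389)/(-56679 - 33123) = 2 - (-86220)/(-89802) = 2 - (-86220)*(-1)/89802 = 2 - 1*4790/4989 = 2 - 4790/4989 = 5188/4989 ≈ 1.0399)
sqrt((-248009 + Z)*(108789 - 84397) + d) = sqrt((-248009 + 5188/4989)*(108789 - 84397) + 1999/8) = sqrt(-1237311713/4989*24392 + 1999/8) = sqrt(-30180507303496/4989 + 1999/8) = sqrt(-241444048454957/39912) = I*sqrt(2409128715483560946)/19956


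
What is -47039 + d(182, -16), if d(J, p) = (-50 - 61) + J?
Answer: -46968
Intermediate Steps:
d(J, p) = -111 + J
-47039 + d(182, -16) = -47039 + (-111 + 182) = -47039 + 71 = -46968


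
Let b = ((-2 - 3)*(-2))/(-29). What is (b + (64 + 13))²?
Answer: 4941729/841 ≈ 5876.0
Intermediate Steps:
b = -10/29 (b = -5*(-2)*(-1/29) = 10*(-1/29) = -10/29 ≈ -0.34483)
(b + (64 + 13))² = (-10/29 + (64 + 13))² = (-10/29 + 77)² = (2223/29)² = 4941729/841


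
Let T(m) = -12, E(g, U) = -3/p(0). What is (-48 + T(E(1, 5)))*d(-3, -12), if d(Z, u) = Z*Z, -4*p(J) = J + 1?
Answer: -540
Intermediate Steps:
p(J) = -¼ - J/4 (p(J) = -(J + 1)/4 = -(1 + J)/4 = -¼ - J/4)
d(Z, u) = Z²
E(g, U) = 12 (E(g, U) = -3/(-¼ - ¼*0) = -3/(-¼ + 0) = -3/(-¼) = -3*(-4) = 12)
(-48 + T(E(1, 5)))*d(-3, -12) = (-48 - 12)*(-3)² = -60*9 = -540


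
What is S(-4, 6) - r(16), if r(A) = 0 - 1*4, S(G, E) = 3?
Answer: 7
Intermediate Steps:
r(A) = -4 (r(A) = 0 - 4 = -4)
S(-4, 6) - r(16) = 3 - 1*(-4) = 3 + 4 = 7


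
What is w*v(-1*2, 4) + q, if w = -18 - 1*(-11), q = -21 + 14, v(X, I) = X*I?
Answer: 49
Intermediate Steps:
v(X, I) = I*X
q = -7
w = -7 (w = -18 + 11 = -7)
w*v(-1*2, 4) + q = -28*(-1*2) - 7 = -28*(-2) - 7 = -7*(-8) - 7 = 56 - 7 = 49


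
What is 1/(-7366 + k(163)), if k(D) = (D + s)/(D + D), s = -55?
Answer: -163/1200604 ≈ -0.00013576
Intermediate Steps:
k(D) = (-55 + D)/(2*D) (k(D) = (D - 55)/(D + D) = (-55 + D)/((2*D)) = (-55 + D)*(1/(2*D)) = (-55 + D)/(2*D))
1/(-7366 + k(163)) = 1/(-7366 + (½)*(-55 + 163)/163) = 1/(-7366 + (½)*(1/163)*108) = 1/(-7366 + 54/163) = 1/(-1200604/163) = -163/1200604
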